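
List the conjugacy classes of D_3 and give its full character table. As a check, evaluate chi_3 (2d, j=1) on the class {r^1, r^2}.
Conjugacy classes: {e} of size 1, {r^1, r^2} of size 2, {s, sr, ..., sr^2} of size 3.
Character table:
  irrep \ class              {e} (size 1)  {r^1, r^2} (size 2)  {s, sr, ..., sr^2} (size 3)
  chi_1 (triv)               1             1                    1                          
  chi_2 (sign: r->1, s->-1)  1             1                    -1                         
  chi_3 (2d, j=1)            2             -1                   0                          

Spot check: chi_3 (2d, j=1) on {r^1, r^2} = -1.

Justification: D_3 has order 2*3 = 6 with 3 conjugacy classes, hence 3 irreducibles. Sum of squared dims 1 + 1 + 4 = 6 = |G|. Linear characters come from the abelianisation; the 2-dimensional irreps have character r^k -> 2*cos(2*pi*j*k/3), reflections -> 0.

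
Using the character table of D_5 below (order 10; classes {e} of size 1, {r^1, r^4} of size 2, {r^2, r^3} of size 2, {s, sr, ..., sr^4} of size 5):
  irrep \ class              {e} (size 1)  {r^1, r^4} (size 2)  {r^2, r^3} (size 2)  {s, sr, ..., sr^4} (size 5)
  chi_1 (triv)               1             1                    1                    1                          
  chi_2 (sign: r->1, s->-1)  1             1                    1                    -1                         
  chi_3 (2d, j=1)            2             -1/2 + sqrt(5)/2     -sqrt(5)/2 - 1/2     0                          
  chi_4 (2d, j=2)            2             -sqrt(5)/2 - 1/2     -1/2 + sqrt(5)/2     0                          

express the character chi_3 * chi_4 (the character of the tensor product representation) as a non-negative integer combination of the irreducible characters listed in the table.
chi_3 tensor chi_4 = chi_3 + chi_4 (all other irreducibles have multiplicity 0).

Explanation: The character of a tensor product is the pointwise product (chi_3 * chi_4)(C) = chi_3(C) * chi_4(C):
  {e}: (2)*(2), {r^1, r^4}: (-1/2 + sqrt(5)/2)*(-sqrt(5)/2 - 1/2), {r^2, r^3}: (-sqrt(5)/2 - 1/2)*(-1/2 + sqrt(5)/2), {s, sr, ..., sr^4}: (0)*(0)
so (chi_3 * chi_4) takes values
  {e} -> 4, {r^1, r^4} -> -1, {r^2, r^3} -> -1, {s, sr, ..., sr^4} -> 0.
Now take the inner product of this character with each irreducible chi from the table, <chi_3*chi_4, chi> = (1/10) sum_C |C| (chi_3*chi_4)(C) conj(chi(C)):
  <chi_3*chi_4, chi_1> = (1/10)[1*(4)*conj(1) + 2*(-1)*conj(1) + 2*(-1)*conj(1) + 5*(0)*conj(1)]
      = (1/10)[(4) + (-2) + (-2) + (0)] = 0/10 = 0
  <chi_3*chi_4, chi_2> = (1/10)[1*(4)*conj(1) + 2*(-1)*conj(1) + 2*(-1)*conj(1) + 5*(0)*conj(-1)]
      = (1/10)[(4) + (-2) + (-2) + (0)] = 0/10 = 0
  <chi_3*chi_4, chi_3> = (1/10)[1*(4)*conj(2) + 2*(-1)*conj(-1/2 + sqrt(5)/2) + 2*(-1)*conj(-sqrt(5)/2 - 1/2) + 5*(0)*conj(0)]
      = (1/10)[(8) + (1 - sqrt(5)) + (1 + sqrt(5)) + (0)] = 10/10 = 1
  <chi_3*chi_4, chi_4> = (1/10)[1*(4)*conj(2) + 2*(-1)*conj(-sqrt(5)/2 - 1/2) + 2*(-1)*conj(-1/2 + sqrt(5)/2) + 5*(0)*conj(0)]
      = (1/10)[(8) + (1 + sqrt(5)) + (1 - sqrt(5)) + (0)] = 10/10 = 1
Hence the multiplicities are chi_3: 1, chi_4: 1. Dimension check: dim(chi_3)*dim(chi_4) = 2*2 = 4 and sum (mult * dim) = 1*2 + 1*2 = 4.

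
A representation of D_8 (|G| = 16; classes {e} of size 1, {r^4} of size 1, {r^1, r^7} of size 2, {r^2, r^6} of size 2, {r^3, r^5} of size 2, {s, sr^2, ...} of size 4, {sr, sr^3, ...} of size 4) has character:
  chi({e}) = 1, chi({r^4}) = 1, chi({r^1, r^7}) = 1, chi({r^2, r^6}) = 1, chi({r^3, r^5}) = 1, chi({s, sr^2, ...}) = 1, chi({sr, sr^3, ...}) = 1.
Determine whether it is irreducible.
Irreducible: <chi, chi> = 1.

Why: <chi, chi> = (1/|G|) sum_C |C| * |chi(C)|^2 = (1/16)[1*|1|^2 + 1*|1|^2 + 2*|1|^2 + 2*|1|^2 + 2*|1|^2 + 4*|1|^2 + 4*|1|^2]
  = (1/16)[(1) + (1) + (2) + (2) + (2) + (4) + (4)] = 16/16 = 1.
A character is irreducible iff <chi, chi> = 1, so this representation is irreducible.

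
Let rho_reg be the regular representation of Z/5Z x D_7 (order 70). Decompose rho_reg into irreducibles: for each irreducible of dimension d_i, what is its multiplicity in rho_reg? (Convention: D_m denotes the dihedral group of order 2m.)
Each irreducible V_i of dimension d_i appears with multiplicity d_i, i.e. rho_reg = (direct sum over all irreducibles V_i) d_i V_i. The irreducible dimensions for Z/5Z x D_7 are 1, 1, 1, 1, 1, 1, 1, 1, 1, 1, 2, 2, 2, 2, 2, 2, 2, 2, 2, 2, 2, 2, 2, 2, 2: 10 irreducibles of dimension 1, each with multiplicity 1; 15 irreducibles of dimension 2, each with multiplicity 2. Total dimension 10*1*1 + 15*2*2 = 70 = |G|.

Justification: General theorem: in the regular representation of a finite group G, each irreducible appears with multiplicity equal to its dimension. Check: dim(rho_reg) = sum d_i^2 = 1 + 1 + 1 + 1 + 1 + 1 + 1 + 1 + 1 + 1 + 4 + 4 + 4 + 4 + 4 + 4 + 4 + 4 + 4 + 4 + 4 + 4 + 4 + 4 + 4 = 70 = |G|.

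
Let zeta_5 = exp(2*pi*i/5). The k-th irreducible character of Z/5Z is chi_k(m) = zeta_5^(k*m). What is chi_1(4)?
chi_1(4) = zeta_5^4 = exp(-2*I*pi/5)

Argument: chi_1(4) = zeta_5^(1*4) = zeta_5^4. Since zeta_5^5 = 1, this equals zeta_5^4 = exp(2*pi*i*4/5) = exp(-2*I*pi/5).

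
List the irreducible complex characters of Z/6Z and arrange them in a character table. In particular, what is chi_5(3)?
Character table of Z/6Z (irreps indexed chi_0,...,chi_5 with chi_k(m) = zeta_6^(k*m), zeta_6 = exp(2*pi*i/6)):
  irrep \ class  {0} (size 1)  {1} (size 1)    {2} (size 1)    {3} (size 1)  {4} (size 1)    {5} (size 1)  
  chi_0          1             1               1               1             1               1             
  chi_1          1             exp(I*pi/3)     exp(2*I*pi/3)   -1            exp(-2*I*pi/3)  exp(-I*pi/3)  
  chi_2          1             exp(2*I*pi/3)   exp(-2*I*pi/3)  1             exp(2*I*pi/3)   exp(-2*I*pi/3)
  chi_3          1             -1              1               -1            1               -1            
  chi_4          1             exp(-2*I*pi/3)  exp(2*I*pi/3)   1             exp(-2*I*pi/3)  exp(2*I*pi/3) 
  chi_5          1             exp(-I*pi/3)    exp(-2*I*pi/3)  -1            exp(2*I*pi/3)   exp(I*pi/3)   

Spot check: chi_5(3) = zeta_6^(5*3) = zeta_6^15 = -1.

Argument: Z/6Z is abelian, so all 6 irreducible complex representations are 1-dimensional. They are given by chi_k(m) = zeta_6^(k*m) for k = 0,...,5. Row orthogonality: sum_m chi_k(m) conj(chi_l(m)) = 6 * [k = l].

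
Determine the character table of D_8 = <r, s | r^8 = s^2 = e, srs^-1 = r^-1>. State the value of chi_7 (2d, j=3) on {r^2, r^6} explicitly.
Conjugacy classes: {e} of size 1, {r^4} of size 1, {r^1, r^7} of size 2, {r^2, r^6} of size 2, {r^3, r^5} of size 2, {s, sr^2, ...} of size 4, {sr, sr^3, ...} of size 4.
Character table:
  irrep \ class              {e} (size 1)  {r^4} (size 1)  {r^1, r^7} (size 2)  {r^2, r^6} (size 2)  {r^3, r^5} (size 2)  {s, sr^2, ...} (size 4)  {sr, sr^3, ...} (size 4)
  chi_1 (triv)               1             1               1                    1                    1                    1                        1                       
  chi_2 (sign: r->1, s->-1)  1             1               1                    1                    1                    -1                       -1                      
  chi_3 (r->-1, s->1)        1             1               -1                   1                    -1                   1                        -1                      
  chi_4 (r->-1, s->-1)       1             1               -1                   1                    -1                   -1                       1                       
  chi_5 (2d, j=1)            2             -2              sqrt(2)              0                    -sqrt(2)             0                        0                       
  chi_6 (2d, j=2)            2             2               0                    -2                   0                    0                        0                       
  chi_7 (2d, j=3)            2             -2              -sqrt(2)             0                    sqrt(2)              0                        0                       

Spot check: chi_7 (2d, j=3) on {r^2, r^6} = 0.

Solution. D_8 has order 2*8 = 16 with 7 conjugacy classes, hence 7 irreducibles. Sum of squared dims 1 + 1 + 1 + 1 + 4 + 4 + 4 = 16 = |G|. Linear characters come from the abelianisation; the 2-dimensional irreps have character r^k -> 2*cos(2*pi*j*k/8), reflections -> 0.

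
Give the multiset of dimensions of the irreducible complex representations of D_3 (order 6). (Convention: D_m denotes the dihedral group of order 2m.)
Dimensions: 1, 1, 2

Solution. There are 3 irreducibles (= number of conjugacy classes). Their dimensions d_i satisfy sum d_i^2 = |G| = 6: 1 + 1 + 4 = 6.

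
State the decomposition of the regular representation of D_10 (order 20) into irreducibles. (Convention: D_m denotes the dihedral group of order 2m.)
Each irreducible V_i of dimension d_i appears with multiplicity d_i, i.e. rho_reg = (direct sum over all irreducibles V_i) d_i V_i. The irreducible dimensions for D_10 are 1, 1, 1, 1, 2, 2, 2, 2: 4 irreducibles of dimension 1, each with multiplicity 1; 4 irreducibles of dimension 2, each with multiplicity 2. Total dimension 4*1*1 + 4*2*2 = 20 = |G|.

Why: General theorem: in the regular representation of a finite group G, each irreducible appears with multiplicity equal to its dimension. Check: dim(rho_reg) = sum d_i^2 = 1 + 1 + 1 + 1 + 4 + 4 + 4 + 4 = 20 = |G|.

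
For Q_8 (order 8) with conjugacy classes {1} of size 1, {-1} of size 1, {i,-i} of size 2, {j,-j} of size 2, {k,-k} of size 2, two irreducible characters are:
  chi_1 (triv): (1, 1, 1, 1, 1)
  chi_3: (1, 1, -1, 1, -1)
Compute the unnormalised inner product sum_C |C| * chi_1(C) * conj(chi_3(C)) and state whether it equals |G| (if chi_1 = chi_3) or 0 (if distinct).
Sum = 0; so <chi_1, chi_3> = 0 (distinct irreducibles are orthogonal).

Derivation: Compute term by term over conjugacy classes (|C| * chi_1(C) * conj(chi_3(C))):
  1*(1)*conj(1) + 1*(1)*conj(1) + 2*(1)*conj(-1) + 2*(1)*conj(1) + 2*(1)*conj(-1)
  = (1) + (1) + (-2) + (2) + (-2)
  = 0.
Dividing by |G| = 8 gives 0/8 = 0, matching the row-orthogonality relation <chi_1, chi_3> = [chi_1 = chi_3].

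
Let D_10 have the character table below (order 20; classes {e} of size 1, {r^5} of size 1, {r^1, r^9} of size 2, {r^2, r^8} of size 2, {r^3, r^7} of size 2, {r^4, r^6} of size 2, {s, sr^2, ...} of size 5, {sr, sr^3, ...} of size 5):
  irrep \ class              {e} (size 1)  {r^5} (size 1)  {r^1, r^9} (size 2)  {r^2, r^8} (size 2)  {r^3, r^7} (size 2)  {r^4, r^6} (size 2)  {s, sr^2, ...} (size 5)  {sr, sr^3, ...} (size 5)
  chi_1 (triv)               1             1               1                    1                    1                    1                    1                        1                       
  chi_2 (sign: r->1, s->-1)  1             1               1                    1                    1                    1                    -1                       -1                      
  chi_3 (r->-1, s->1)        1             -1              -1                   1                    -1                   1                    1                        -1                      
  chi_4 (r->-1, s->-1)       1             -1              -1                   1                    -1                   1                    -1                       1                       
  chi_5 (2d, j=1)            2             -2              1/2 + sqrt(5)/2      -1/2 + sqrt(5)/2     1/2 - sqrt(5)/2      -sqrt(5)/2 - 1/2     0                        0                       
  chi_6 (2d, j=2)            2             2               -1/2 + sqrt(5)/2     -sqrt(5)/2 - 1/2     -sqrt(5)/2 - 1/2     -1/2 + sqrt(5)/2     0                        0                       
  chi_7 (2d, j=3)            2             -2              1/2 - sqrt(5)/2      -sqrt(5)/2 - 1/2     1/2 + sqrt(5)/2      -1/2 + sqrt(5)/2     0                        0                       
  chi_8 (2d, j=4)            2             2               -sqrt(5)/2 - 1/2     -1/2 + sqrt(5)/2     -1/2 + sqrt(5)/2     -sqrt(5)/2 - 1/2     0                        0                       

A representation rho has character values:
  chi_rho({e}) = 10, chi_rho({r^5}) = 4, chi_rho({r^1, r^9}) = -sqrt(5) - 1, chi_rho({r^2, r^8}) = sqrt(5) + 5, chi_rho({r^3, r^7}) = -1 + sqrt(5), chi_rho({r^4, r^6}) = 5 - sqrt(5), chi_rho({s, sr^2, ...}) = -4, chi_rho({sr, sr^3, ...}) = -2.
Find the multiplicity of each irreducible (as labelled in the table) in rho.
Multiplicities: chi_1: 0, chi_2: 3, chi_3: 1, chi_4: 2, chi_5: 0, chi_6: 0, chi_7: 0, chi_8: 2.

Details: Use <chi_rho, chi> = (1/|G|) sum_C |C| * chi_rho(C) * conj(chi(C)) with |G| = 20 for each irreducible chi in the table:
  <chi_rho, chi_1> = (1/20)[1*(10)*conj(1) + 1*(4)*conj(1) + 2*(-sqrt(5) - 1)*conj(1) + 2*(sqrt(5) + 5)*conj(1) + 2*(-1 + sqrt(5))*conj(1) + 2*(5 - sqrt(5))*conj(1) + 5*(-4)*conj(1) + 5*(-2)*conj(1)]
      = (1/20)[(10) + (4) + (-2*sqrt(5) - 2) + (2*sqrt(5) + 10) + (-2 + 2*sqrt(5)) + (10 - 2*sqrt(5)) + (-20) + (-10)] = 0/20 = 0
  <chi_rho, chi_2> = (1/20)[1*(10)*conj(1) + 1*(4)*conj(1) + 2*(-sqrt(5) - 1)*conj(1) + 2*(sqrt(5) + 5)*conj(1) + 2*(-1 + sqrt(5))*conj(1) + 2*(5 - sqrt(5))*conj(1) + 5*(-4)*conj(-1) + 5*(-2)*conj(-1)]
      = (1/20)[(10) + (4) + (-2*sqrt(5) - 2) + (2*sqrt(5) + 10) + (-2 + 2*sqrt(5)) + (10 - 2*sqrt(5)) + (20) + (10)] = 60/20 = 3
  <chi_rho, chi_3> = (1/20)[1*(10)*conj(1) + 1*(4)*conj(-1) + 2*(-sqrt(5) - 1)*conj(-1) + 2*(sqrt(5) + 5)*conj(1) + 2*(-1 + sqrt(5))*conj(-1) + 2*(5 - sqrt(5))*conj(1) + 5*(-4)*conj(1) + 5*(-2)*conj(-1)]
      = (1/20)[(10) + (-4) + (2 + 2*sqrt(5)) + (2*sqrt(5) + 10) + (2 - 2*sqrt(5)) + (10 - 2*sqrt(5)) + (-20) + (10)] = 20/20 = 1
  <chi_rho, chi_4> = (1/20)[1*(10)*conj(1) + 1*(4)*conj(-1) + 2*(-sqrt(5) - 1)*conj(-1) + 2*(sqrt(5) + 5)*conj(1) + 2*(-1 + sqrt(5))*conj(-1) + 2*(5 - sqrt(5))*conj(1) + 5*(-4)*conj(-1) + 5*(-2)*conj(1)]
      = (1/20)[(10) + (-4) + (2 + 2*sqrt(5)) + (2*sqrt(5) + 10) + (2 - 2*sqrt(5)) + (10 - 2*sqrt(5)) + (20) + (-10)] = 40/20 = 2
  <chi_rho, chi_5> = (1/20)[1*(10)*conj(2) + 1*(4)*conj(-2) + 2*(-sqrt(5) - 1)*conj(1/2 + sqrt(5)/2) + 2*(sqrt(5) + 5)*conj(-1/2 + sqrt(5)/2) + 2*(-1 + sqrt(5))*conj(1/2 - sqrt(5)/2) + 2*(5 - sqrt(5))*conj(-sqrt(5)/2 - 1/2) + 5*(-4)*conj(0) + 5*(-2)*conj(0)]
      = (1/20)[(20) + (-8) + (-6 - 2*sqrt(5)) + (4*sqrt(5)) + (-6 + 2*sqrt(5)) + (-4*sqrt(5)) + (0) + (0)] = 0/20 = 0
  <chi_rho, chi_6> = (1/20)[1*(10)*conj(2) + 1*(4)*conj(2) + 2*(-sqrt(5) - 1)*conj(-1/2 + sqrt(5)/2) + 2*(sqrt(5) + 5)*conj(-sqrt(5)/2 - 1/2) + 2*(-1 + sqrt(5))*conj(-sqrt(5)/2 - 1/2) + 2*(5 - sqrt(5))*conj(-1/2 + sqrt(5)/2) + 5*(-4)*conj(0) + 5*(-2)*conj(0)]
      = (1/20)[(20) + (8) + (-4) + (-6*sqrt(5) - 10) + (-4) + (-10 + 6*sqrt(5)) + (0) + (0)] = 0/20 = 0
  <chi_rho, chi_7> = (1/20)[1*(10)*conj(2) + 1*(4)*conj(-2) + 2*(-sqrt(5) - 1)*conj(1/2 - sqrt(5)/2) + 2*(sqrt(5) + 5)*conj(-sqrt(5)/2 - 1/2) + 2*(-1 + sqrt(5))*conj(1/2 + sqrt(5)/2) + 2*(5 - sqrt(5))*conj(-1/2 + sqrt(5)/2) + 5*(-4)*conj(0) + 5*(-2)*conj(0)]
      = (1/20)[(20) + (-8) + (4) + (-6*sqrt(5) - 10) + (4) + (-10 + 6*sqrt(5)) + (0) + (0)] = 0/20 = 0
  <chi_rho, chi_8> = (1/20)[1*(10)*conj(2) + 1*(4)*conj(2) + 2*(-sqrt(5) - 1)*conj(-sqrt(5)/2 - 1/2) + 2*(sqrt(5) + 5)*conj(-1/2 + sqrt(5)/2) + 2*(-1 + sqrt(5))*conj(-1/2 + sqrt(5)/2) + 2*(5 - sqrt(5))*conj(-sqrt(5)/2 - 1/2) + 5*(-4)*conj(0) + 5*(-2)*conj(0)]
      = (1/20)[(20) + (8) + (2*sqrt(5) + 6) + (4*sqrt(5)) + (6 - 2*sqrt(5)) + (-4*sqrt(5)) + (0) + (0)] = 40/20 = 2
Dimension check: dim(rho) = sum (mult * dim) = 0*1 + 3*1 + 1*1 + 2*1 + 0*2 + 0*2 + 0*2 + 2*2 = 10 = chi_rho(e) = 10.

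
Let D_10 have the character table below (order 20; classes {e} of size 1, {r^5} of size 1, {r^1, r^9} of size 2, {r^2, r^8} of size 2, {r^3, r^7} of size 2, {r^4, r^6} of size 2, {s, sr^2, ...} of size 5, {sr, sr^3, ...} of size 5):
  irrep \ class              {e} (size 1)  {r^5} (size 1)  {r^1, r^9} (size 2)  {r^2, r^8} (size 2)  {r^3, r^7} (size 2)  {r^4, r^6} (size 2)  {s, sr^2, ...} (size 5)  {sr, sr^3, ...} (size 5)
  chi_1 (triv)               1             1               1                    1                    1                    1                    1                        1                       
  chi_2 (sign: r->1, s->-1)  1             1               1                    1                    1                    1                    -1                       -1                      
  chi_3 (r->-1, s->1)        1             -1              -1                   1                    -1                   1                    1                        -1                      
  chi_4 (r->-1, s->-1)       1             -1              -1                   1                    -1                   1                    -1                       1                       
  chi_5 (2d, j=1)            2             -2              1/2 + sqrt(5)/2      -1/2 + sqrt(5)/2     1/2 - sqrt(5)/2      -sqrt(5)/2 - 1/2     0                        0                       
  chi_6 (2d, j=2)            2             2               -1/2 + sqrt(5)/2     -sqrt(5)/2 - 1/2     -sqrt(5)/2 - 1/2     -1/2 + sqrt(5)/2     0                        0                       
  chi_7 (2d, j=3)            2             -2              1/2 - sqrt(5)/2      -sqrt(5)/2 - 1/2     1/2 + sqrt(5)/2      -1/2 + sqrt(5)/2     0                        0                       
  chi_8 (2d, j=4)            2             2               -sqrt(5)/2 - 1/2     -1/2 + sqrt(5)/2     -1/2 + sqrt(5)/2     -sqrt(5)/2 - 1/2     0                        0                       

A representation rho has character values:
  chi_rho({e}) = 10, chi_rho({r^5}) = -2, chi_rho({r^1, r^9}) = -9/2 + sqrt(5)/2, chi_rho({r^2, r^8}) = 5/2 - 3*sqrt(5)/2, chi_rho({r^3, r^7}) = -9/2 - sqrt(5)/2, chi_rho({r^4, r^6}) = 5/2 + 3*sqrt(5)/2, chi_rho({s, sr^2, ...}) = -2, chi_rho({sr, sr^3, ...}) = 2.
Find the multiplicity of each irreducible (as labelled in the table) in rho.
Multiplicities: chi_1: 0, chi_2: 0, chi_3: 1, chi_4: 3, chi_5: 0, chi_6: 2, chi_7: 1, chi_8: 0.

Argument: Use <chi_rho, chi> = (1/|G|) sum_C |C| * chi_rho(C) * conj(chi(C)) with |G| = 20 for each irreducible chi in the table:
  <chi_rho, chi_1> = (1/20)[1*(10)*conj(1) + 1*(-2)*conj(1) + 2*(-9/2 + sqrt(5)/2)*conj(1) + 2*(5/2 - 3*sqrt(5)/2)*conj(1) + 2*(-9/2 - sqrt(5)/2)*conj(1) + 2*(5/2 + 3*sqrt(5)/2)*conj(1) + 5*(-2)*conj(1) + 5*(2)*conj(1)]
      = (1/20)[(10) + (-2) + (-9 + sqrt(5)) + (5 - 3*sqrt(5)) + (-9 - sqrt(5)) + (5 + 3*sqrt(5)) + (-10) + (10)] = 0/20 = 0
  <chi_rho, chi_2> = (1/20)[1*(10)*conj(1) + 1*(-2)*conj(1) + 2*(-9/2 + sqrt(5)/2)*conj(1) + 2*(5/2 - 3*sqrt(5)/2)*conj(1) + 2*(-9/2 - sqrt(5)/2)*conj(1) + 2*(5/2 + 3*sqrt(5)/2)*conj(1) + 5*(-2)*conj(-1) + 5*(2)*conj(-1)]
      = (1/20)[(10) + (-2) + (-9 + sqrt(5)) + (5 - 3*sqrt(5)) + (-9 - sqrt(5)) + (5 + 3*sqrt(5)) + (10) + (-10)] = 0/20 = 0
  <chi_rho, chi_3> = (1/20)[1*(10)*conj(1) + 1*(-2)*conj(-1) + 2*(-9/2 + sqrt(5)/2)*conj(-1) + 2*(5/2 - 3*sqrt(5)/2)*conj(1) + 2*(-9/2 - sqrt(5)/2)*conj(-1) + 2*(5/2 + 3*sqrt(5)/2)*conj(1) + 5*(-2)*conj(1) + 5*(2)*conj(-1)]
      = (1/20)[(10) + (2) + (9 - sqrt(5)) + (5 - 3*sqrt(5)) + (sqrt(5) + 9) + (5 + 3*sqrt(5)) + (-10) + (-10)] = 20/20 = 1
  <chi_rho, chi_4> = (1/20)[1*(10)*conj(1) + 1*(-2)*conj(-1) + 2*(-9/2 + sqrt(5)/2)*conj(-1) + 2*(5/2 - 3*sqrt(5)/2)*conj(1) + 2*(-9/2 - sqrt(5)/2)*conj(-1) + 2*(5/2 + 3*sqrt(5)/2)*conj(1) + 5*(-2)*conj(-1) + 5*(2)*conj(1)]
      = (1/20)[(10) + (2) + (9 - sqrt(5)) + (5 - 3*sqrt(5)) + (sqrt(5) + 9) + (5 + 3*sqrt(5)) + (10) + (10)] = 60/20 = 3
  <chi_rho, chi_5> = (1/20)[1*(10)*conj(2) + 1*(-2)*conj(-2) + 2*(-9/2 + sqrt(5)/2)*conj(1/2 + sqrt(5)/2) + 2*(5/2 - 3*sqrt(5)/2)*conj(-1/2 + sqrt(5)/2) + 2*(-9/2 - sqrt(5)/2)*conj(1/2 - sqrt(5)/2) + 2*(5/2 + 3*sqrt(5)/2)*conj(-sqrt(5)/2 - 1/2) + 5*(-2)*conj(0) + 5*(2)*conj(0)]
      = (1/20)[(20) + (4) + (-4*sqrt(5) - 2) + (-10 + 4*sqrt(5)) + (-2 + 4*sqrt(5)) + (-10 - 4*sqrt(5)) + (0) + (0)] = 0/20 = 0
  <chi_rho, chi_6> = (1/20)[1*(10)*conj(2) + 1*(-2)*conj(2) + 2*(-9/2 + sqrt(5)/2)*conj(-1/2 + sqrt(5)/2) + 2*(5/2 - 3*sqrt(5)/2)*conj(-sqrt(5)/2 - 1/2) + 2*(-9/2 - sqrt(5)/2)*conj(-sqrt(5)/2 - 1/2) + 2*(5/2 + 3*sqrt(5)/2)*conj(-1/2 + sqrt(5)/2) + 5*(-2)*conj(0) + 5*(2)*conj(0)]
      = (1/20)[(20) + (-4) + (7 - 5*sqrt(5)) + (5 - sqrt(5)) + (7 + 5*sqrt(5)) + (sqrt(5) + 5) + (0) + (0)] = 40/20 = 2
  <chi_rho, chi_7> = (1/20)[1*(10)*conj(2) + 1*(-2)*conj(-2) + 2*(-9/2 + sqrt(5)/2)*conj(1/2 - sqrt(5)/2) + 2*(5/2 - 3*sqrt(5)/2)*conj(-sqrt(5)/2 - 1/2) + 2*(-9/2 - sqrt(5)/2)*conj(1/2 + sqrt(5)/2) + 2*(5/2 + 3*sqrt(5)/2)*conj(-1/2 + sqrt(5)/2) + 5*(-2)*conj(0) + 5*(2)*conj(0)]
      = (1/20)[(20) + (4) + (-7 + 5*sqrt(5)) + (5 - sqrt(5)) + (-5*sqrt(5) - 7) + (sqrt(5) + 5) + (0) + (0)] = 20/20 = 1
  <chi_rho, chi_8> = (1/20)[1*(10)*conj(2) + 1*(-2)*conj(2) + 2*(-9/2 + sqrt(5)/2)*conj(-sqrt(5)/2 - 1/2) + 2*(5/2 - 3*sqrt(5)/2)*conj(-1/2 + sqrt(5)/2) + 2*(-9/2 - sqrt(5)/2)*conj(-1/2 + sqrt(5)/2) + 2*(5/2 + 3*sqrt(5)/2)*conj(-sqrt(5)/2 - 1/2) + 5*(-2)*conj(0) + 5*(2)*conj(0)]
      = (1/20)[(20) + (-4) + (2 + 4*sqrt(5)) + (-10 + 4*sqrt(5)) + (2 - 4*sqrt(5)) + (-10 - 4*sqrt(5)) + (0) + (0)] = 0/20 = 0
Dimension check: dim(rho) = sum (mult * dim) = 0*1 + 0*1 + 1*1 + 3*1 + 0*2 + 2*2 + 1*2 + 0*2 = 10 = chi_rho(e) = 10.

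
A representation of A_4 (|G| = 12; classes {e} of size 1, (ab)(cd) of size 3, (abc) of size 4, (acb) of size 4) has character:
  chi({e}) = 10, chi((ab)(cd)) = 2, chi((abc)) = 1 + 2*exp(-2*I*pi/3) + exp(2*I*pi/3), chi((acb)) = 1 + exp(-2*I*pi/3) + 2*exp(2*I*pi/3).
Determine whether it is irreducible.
Not irreducible (reducible): <chi, chi> = 10 > 1.

Derivation: <chi, chi> = (1/|G|) sum_C |C| * |chi(C)|^2 = (1/12)[1*|10|^2 + 3*|2|^2 + 4*|1 + 2*exp(-2*I*pi/3) + exp(2*I*pi/3)|^2 + 4*|1 + exp(-2*I*pi/3) + 2*exp(2*I*pi/3)|^2]
  = (1/12)[(100) + (12) + (4) + (4)] = 120/12 = 10.
(Exp terms are combined using exp(i*s)*conj(exp(i*t)) = exp(i*(s-t)), and sums of them are collapsed using the identity that for every m > 1 the m distinct m-th roots of unity sum to 0, e.g. 1 + exp(2*I*pi/3) + exp(-2*I*pi/3) = 0.)
A character is irreducible iff <chi, chi> = 1, so this representation is reducible.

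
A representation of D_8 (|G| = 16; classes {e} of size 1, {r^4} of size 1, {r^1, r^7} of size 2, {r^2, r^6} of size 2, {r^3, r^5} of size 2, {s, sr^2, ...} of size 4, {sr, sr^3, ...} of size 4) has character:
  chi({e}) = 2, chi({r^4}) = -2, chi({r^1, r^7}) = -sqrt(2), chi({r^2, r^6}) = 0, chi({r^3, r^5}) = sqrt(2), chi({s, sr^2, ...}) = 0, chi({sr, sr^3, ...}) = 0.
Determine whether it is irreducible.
Irreducible: <chi, chi> = 1.

Justification: <chi, chi> = (1/|G|) sum_C |C| * |chi(C)|^2 = (1/16)[1*|2|^2 + 1*|-2|^2 + 2*|-sqrt(2)|^2 + 2*|0|^2 + 2*|sqrt(2)|^2 + 4*|0|^2 + 4*|0|^2]
  = (1/16)[(4) + (4) + (4) + (0) + (4) + (0) + (0)] = 16/16 = 1.
A character is irreducible iff <chi, chi> = 1, so this representation is irreducible.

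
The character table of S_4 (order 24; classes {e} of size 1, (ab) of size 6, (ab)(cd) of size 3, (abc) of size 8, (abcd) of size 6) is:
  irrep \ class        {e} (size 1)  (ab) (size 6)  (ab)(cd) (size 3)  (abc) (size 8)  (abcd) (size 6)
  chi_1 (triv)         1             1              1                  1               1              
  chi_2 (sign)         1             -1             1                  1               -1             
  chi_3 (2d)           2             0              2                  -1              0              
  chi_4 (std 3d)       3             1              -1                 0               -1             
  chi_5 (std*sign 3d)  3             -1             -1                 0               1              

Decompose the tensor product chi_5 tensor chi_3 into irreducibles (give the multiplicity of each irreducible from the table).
chi_5 tensor chi_3 = chi_4 + chi_5 (all other irreducibles have multiplicity 0).

Reasoning: The character of a tensor product is the pointwise product (chi_5 * chi_3)(C) = chi_5(C) * chi_3(C):
  {e}: (3)*(2), (ab): (-1)*(0), (ab)(cd): (-1)*(2), (abc): (0)*(-1), (abcd): (1)*(0)
so (chi_5 * chi_3) takes values
  {e} -> 6, (ab) -> 0, (ab)(cd) -> -2, (abc) -> 0, (abcd) -> 0.
Now take the inner product of this character with each irreducible chi from the table, <chi_5*chi_3, chi> = (1/24) sum_C |C| (chi_5*chi_3)(C) conj(chi(C)):
  <chi_5*chi_3, chi_1> = (1/24)[1*(6)*conj(1) + 6*(0)*conj(1) + 3*(-2)*conj(1) + 8*(0)*conj(1) + 6*(0)*conj(1)]
      = (1/24)[(6) + (0) + (-6) + (0) + (0)] = 0/24 = 0
  <chi_5*chi_3, chi_2> = (1/24)[1*(6)*conj(1) + 6*(0)*conj(-1) + 3*(-2)*conj(1) + 8*(0)*conj(1) + 6*(0)*conj(-1)]
      = (1/24)[(6) + (0) + (-6) + (0) + (0)] = 0/24 = 0
  <chi_5*chi_3, chi_3> = (1/24)[1*(6)*conj(2) + 6*(0)*conj(0) + 3*(-2)*conj(2) + 8*(0)*conj(-1) + 6*(0)*conj(0)]
      = (1/24)[(12) + (0) + (-12) + (0) + (0)] = 0/24 = 0
  <chi_5*chi_3, chi_4> = (1/24)[1*(6)*conj(3) + 6*(0)*conj(1) + 3*(-2)*conj(-1) + 8*(0)*conj(0) + 6*(0)*conj(-1)]
      = (1/24)[(18) + (0) + (6) + (0) + (0)] = 24/24 = 1
  <chi_5*chi_3, chi_5> = (1/24)[1*(6)*conj(3) + 6*(0)*conj(-1) + 3*(-2)*conj(-1) + 8*(0)*conj(0) + 6*(0)*conj(1)]
      = (1/24)[(18) + (0) + (6) + (0) + (0)] = 24/24 = 1
Hence the multiplicities are chi_4: 1, chi_5: 1. Dimension check: dim(chi_5)*dim(chi_3) = 3*2 = 6 and sum (mult * dim) = 1*3 + 1*3 = 6.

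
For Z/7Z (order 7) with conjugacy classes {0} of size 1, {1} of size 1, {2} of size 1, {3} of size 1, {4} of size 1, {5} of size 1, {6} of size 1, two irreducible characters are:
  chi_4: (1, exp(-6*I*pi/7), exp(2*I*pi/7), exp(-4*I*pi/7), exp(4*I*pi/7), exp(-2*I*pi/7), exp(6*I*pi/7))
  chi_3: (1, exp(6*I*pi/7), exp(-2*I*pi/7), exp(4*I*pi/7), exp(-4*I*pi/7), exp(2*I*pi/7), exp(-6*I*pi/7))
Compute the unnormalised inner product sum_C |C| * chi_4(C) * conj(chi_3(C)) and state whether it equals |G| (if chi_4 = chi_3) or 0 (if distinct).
Sum = 0; so <chi_4, chi_3> = 0 (distinct irreducibles are orthogonal).

Proof sketch: Compute term by term over conjugacy classes (|C| * chi_4(C) * conj(chi_3(C))):
  1*(1)*conj(1) + 1*(exp(-6*I*pi/7))*conj(exp(6*I*pi/7)) + 1*(exp(2*I*pi/7))*conj(exp(-2*I*pi/7)) + 1*(exp(-4*I*pi/7))*conj(exp(4*I*pi/7)) + 1*(exp(4*I*pi/7))*conj(exp(-4*I*pi/7)) + 1*(exp(-2*I*pi/7))*conj(exp(2*I*pi/7)) + 1*(exp(6*I*pi/7))*conj(exp(-6*I*pi/7))
  = (1) + (exp(2*I*pi/7)) + (exp(4*I*pi/7)) + (exp(6*I*pi/7)) + (exp(-6*I*pi/7)) + (exp(-4*I*pi/7)) + (exp(-2*I*pi/7))
  = 0.
(Exp terms are combined using exp(i*s)*conj(exp(i*t)) = exp(i*(s-t)), and sums of them are collapsed using the identity that for every m > 1 the m distinct m-th roots of unity sum to 0, e.g. 1 + exp(2*I*pi/3) + exp(-2*I*pi/3) = 0.)
Dividing by |G| = 7 gives 0/7 = 0, matching the row-orthogonality relation <chi_4, chi_3> = [chi_4 = chi_3].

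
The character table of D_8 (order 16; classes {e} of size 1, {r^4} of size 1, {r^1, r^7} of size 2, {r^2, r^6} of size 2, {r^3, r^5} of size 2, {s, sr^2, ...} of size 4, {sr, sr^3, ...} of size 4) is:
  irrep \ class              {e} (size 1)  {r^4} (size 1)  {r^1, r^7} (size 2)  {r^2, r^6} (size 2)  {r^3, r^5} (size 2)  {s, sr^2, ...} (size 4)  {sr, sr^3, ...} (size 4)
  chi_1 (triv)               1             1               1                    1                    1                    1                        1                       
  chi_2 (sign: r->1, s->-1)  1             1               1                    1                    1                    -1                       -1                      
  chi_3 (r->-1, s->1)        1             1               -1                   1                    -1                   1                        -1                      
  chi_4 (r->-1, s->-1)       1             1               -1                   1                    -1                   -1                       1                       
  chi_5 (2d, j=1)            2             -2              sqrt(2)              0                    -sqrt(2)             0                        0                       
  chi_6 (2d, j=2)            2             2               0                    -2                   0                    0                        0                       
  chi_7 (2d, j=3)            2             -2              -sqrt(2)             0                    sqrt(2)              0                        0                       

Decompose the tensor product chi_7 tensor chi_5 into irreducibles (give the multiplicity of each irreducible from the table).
chi_7 tensor chi_5 = chi_3 + chi_4 + chi_6 (all other irreducibles have multiplicity 0).

Why: The character of a tensor product is the pointwise product (chi_7 * chi_5)(C) = chi_7(C) * chi_5(C):
  {e}: (2)*(2), {r^4}: (-2)*(-2), {r^1, r^7}: (-sqrt(2))*(sqrt(2)), {r^2, r^6}: (0)*(0), {r^3, r^5}: (sqrt(2))*(-sqrt(2)), {s, sr^2, ...}: (0)*(0), {sr, sr^3, ...}: (0)*(0)
so (chi_7 * chi_5) takes values
  {e} -> 4, {r^4} -> 4, {r^1, r^7} -> -2, {r^2, r^6} -> 0, {r^3, r^5} -> -2, {s, sr^2, ...} -> 0, {sr, sr^3, ...} -> 0.
Now take the inner product of this character with each irreducible chi from the table, <chi_7*chi_5, chi> = (1/16) sum_C |C| (chi_7*chi_5)(C) conj(chi(C)):
  <chi_7*chi_5, chi_1> = (1/16)[1*(4)*conj(1) + 1*(4)*conj(1) + 2*(-2)*conj(1) + 2*(0)*conj(1) + 2*(-2)*conj(1) + 4*(0)*conj(1) + 4*(0)*conj(1)]
      = (1/16)[(4) + (4) + (-4) + (0) + (-4) + (0) + (0)] = 0/16 = 0
  <chi_7*chi_5, chi_2> = (1/16)[1*(4)*conj(1) + 1*(4)*conj(1) + 2*(-2)*conj(1) + 2*(0)*conj(1) + 2*(-2)*conj(1) + 4*(0)*conj(-1) + 4*(0)*conj(-1)]
      = (1/16)[(4) + (4) + (-4) + (0) + (-4) + (0) + (0)] = 0/16 = 0
  <chi_7*chi_5, chi_3> = (1/16)[1*(4)*conj(1) + 1*(4)*conj(1) + 2*(-2)*conj(-1) + 2*(0)*conj(1) + 2*(-2)*conj(-1) + 4*(0)*conj(1) + 4*(0)*conj(-1)]
      = (1/16)[(4) + (4) + (4) + (0) + (4) + (0) + (0)] = 16/16 = 1
  <chi_7*chi_5, chi_4> = (1/16)[1*(4)*conj(1) + 1*(4)*conj(1) + 2*(-2)*conj(-1) + 2*(0)*conj(1) + 2*(-2)*conj(-1) + 4*(0)*conj(-1) + 4*(0)*conj(1)]
      = (1/16)[(4) + (4) + (4) + (0) + (4) + (0) + (0)] = 16/16 = 1
  <chi_7*chi_5, chi_5> = (1/16)[1*(4)*conj(2) + 1*(4)*conj(-2) + 2*(-2)*conj(sqrt(2)) + 2*(0)*conj(0) + 2*(-2)*conj(-sqrt(2)) + 4*(0)*conj(0) + 4*(0)*conj(0)]
      = (1/16)[(8) + (-8) + (-4*sqrt(2)) + (0) + (4*sqrt(2)) + (0) + (0)] = 0/16 = 0
  <chi_7*chi_5, chi_6> = (1/16)[1*(4)*conj(2) + 1*(4)*conj(2) + 2*(-2)*conj(0) + 2*(0)*conj(-2) + 2*(-2)*conj(0) + 4*(0)*conj(0) + 4*(0)*conj(0)]
      = (1/16)[(8) + (8) + (0) + (0) + (0) + (0) + (0)] = 16/16 = 1
  <chi_7*chi_5, chi_7> = (1/16)[1*(4)*conj(2) + 1*(4)*conj(-2) + 2*(-2)*conj(-sqrt(2)) + 2*(0)*conj(0) + 2*(-2)*conj(sqrt(2)) + 4*(0)*conj(0) + 4*(0)*conj(0)]
      = (1/16)[(8) + (-8) + (4*sqrt(2)) + (0) + (-4*sqrt(2)) + (0) + (0)] = 0/16 = 0
Hence the multiplicities are chi_3: 1, chi_4: 1, chi_6: 1. Dimension check: dim(chi_7)*dim(chi_5) = 2*2 = 4 and sum (mult * dim) = 1*1 + 1*1 + 1*2 = 4.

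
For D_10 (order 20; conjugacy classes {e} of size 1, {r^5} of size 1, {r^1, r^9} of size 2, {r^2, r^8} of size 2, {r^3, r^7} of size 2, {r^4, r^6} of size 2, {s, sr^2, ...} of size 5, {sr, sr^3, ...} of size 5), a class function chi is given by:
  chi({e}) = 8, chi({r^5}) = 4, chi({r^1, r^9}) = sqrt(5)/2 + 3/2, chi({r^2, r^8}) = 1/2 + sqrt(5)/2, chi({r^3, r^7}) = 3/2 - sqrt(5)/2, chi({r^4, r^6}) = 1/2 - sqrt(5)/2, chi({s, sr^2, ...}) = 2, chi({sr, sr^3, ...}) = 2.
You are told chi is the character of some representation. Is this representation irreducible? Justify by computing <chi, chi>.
Not irreducible (reducible): <chi, chi> = 7 > 1.

Proof sketch: <chi, chi> = (1/|G|) sum_C |C| * |chi(C)|^2 = (1/20)[1*|8|^2 + 1*|4|^2 + 2*|sqrt(5)/2 + 3/2|^2 + 2*|1/2 + sqrt(5)/2|^2 + 2*|3/2 - sqrt(5)/2|^2 + 2*|1/2 - sqrt(5)/2|^2 + 5*|2|^2 + 5*|2|^2]
  = (1/20)[(64) + (16) + (3*sqrt(5) + 7) + (sqrt(5) + 3) + (7 - 3*sqrt(5)) + (3 - sqrt(5)) + (20) + (20)] = 140/20 = 7.
A character is irreducible iff <chi, chi> = 1, so this representation is reducible.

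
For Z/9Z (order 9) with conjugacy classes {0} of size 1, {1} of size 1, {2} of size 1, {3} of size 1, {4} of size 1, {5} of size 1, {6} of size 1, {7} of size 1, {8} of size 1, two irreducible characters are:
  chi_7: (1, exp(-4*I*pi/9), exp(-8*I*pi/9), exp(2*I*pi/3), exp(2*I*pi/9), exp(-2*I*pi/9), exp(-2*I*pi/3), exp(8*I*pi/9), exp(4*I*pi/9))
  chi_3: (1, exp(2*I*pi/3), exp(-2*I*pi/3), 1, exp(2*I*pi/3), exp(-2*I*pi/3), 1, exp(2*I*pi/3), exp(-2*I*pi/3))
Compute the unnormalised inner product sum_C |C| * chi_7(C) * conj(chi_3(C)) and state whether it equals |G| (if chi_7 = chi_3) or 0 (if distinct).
Sum = 0; so <chi_7, chi_3> = 0 (distinct irreducibles are orthogonal).

Compute term by term over conjugacy classes (|C| * chi_7(C) * conj(chi_3(C))):
  1*(1)*conj(1) + 1*(exp(-4*I*pi/9))*conj(exp(2*I*pi/3)) + 1*(exp(-8*I*pi/9))*conj(exp(-2*I*pi/3)) + 1*(exp(2*I*pi/3))*conj(1) + 1*(exp(2*I*pi/9))*conj(exp(2*I*pi/3)) + 1*(exp(-2*I*pi/9))*conj(exp(-2*I*pi/3)) + 1*(exp(-2*I*pi/3))*conj(1) + 1*(exp(8*I*pi/9))*conj(exp(2*I*pi/3)) + 1*(exp(4*I*pi/9))*conj(exp(-2*I*pi/3))
  = (1) + (exp(8*I*pi/9)) + (exp(-2*I*pi/9)) + (exp(2*I*pi/3)) + (exp(-4*I*pi/9)) + (exp(4*I*pi/9)) + (exp(-2*I*pi/3)) + (exp(2*I*pi/9)) + (exp(-8*I*pi/9))
  = 0.
(Exp terms are combined using exp(i*s)*conj(exp(i*t)) = exp(i*(s-t)), and sums of them are collapsed using the identity that for every m > 1 the m distinct m-th roots of unity sum to 0, e.g. 1 + exp(2*I*pi/3) + exp(-2*I*pi/3) = 0.)
Dividing by |G| = 9 gives 0/9 = 0, matching the row-orthogonality relation <chi_7, chi_3> = [chi_7 = chi_3].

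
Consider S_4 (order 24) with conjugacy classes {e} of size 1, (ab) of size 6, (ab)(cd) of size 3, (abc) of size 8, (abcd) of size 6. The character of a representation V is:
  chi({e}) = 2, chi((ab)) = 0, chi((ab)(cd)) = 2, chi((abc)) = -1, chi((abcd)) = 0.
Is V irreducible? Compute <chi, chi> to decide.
Irreducible: <chi, chi> = 1.

<chi, chi> = (1/|G|) sum_C |C| * |chi(C)|^2 = (1/24)[1*|2|^2 + 6*|0|^2 + 3*|2|^2 + 8*|-1|^2 + 6*|0|^2]
  = (1/24)[(4) + (0) + (12) + (8) + (0)] = 24/24 = 1.
A character is irreducible iff <chi, chi> = 1, so this representation is irreducible.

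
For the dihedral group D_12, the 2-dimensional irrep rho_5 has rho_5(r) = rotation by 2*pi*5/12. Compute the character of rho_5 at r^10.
chi_{rho_5}(r^10) = 2*cos(2*pi*5*10/12) = 1

Derivation: rho_5(r^10) is rotation by angle 2*pi*5*10/12, whose trace is 2*cos(2*pi*5*10/12) = 1.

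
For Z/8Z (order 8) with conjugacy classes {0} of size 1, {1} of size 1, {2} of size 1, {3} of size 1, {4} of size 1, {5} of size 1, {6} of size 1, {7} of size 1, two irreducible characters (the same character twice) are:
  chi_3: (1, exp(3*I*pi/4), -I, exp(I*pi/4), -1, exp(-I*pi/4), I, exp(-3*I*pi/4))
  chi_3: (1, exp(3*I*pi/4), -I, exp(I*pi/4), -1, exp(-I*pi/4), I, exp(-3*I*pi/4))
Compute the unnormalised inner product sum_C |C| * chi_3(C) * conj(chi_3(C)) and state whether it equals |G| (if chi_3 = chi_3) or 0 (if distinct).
Sum = 8 = |G| = 8; so <chi_3, chi_3> = 1 (norm-1 confirms irreducibility).

Why: Compute term by term over conjugacy classes (|C| * chi_3(C) * conj(chi_3(C))):
  1*(1)*conj(1) + 1*(exp(3*I*pi/4))*conj(exp(3*I*pi/4)) + 1*(-I)*conj(-I) + 1*(exp(I*pi/4))*conj(exp(I*pi/4)) + 1*(-1)*conj(-1) + 1*(exp(-I*pi/4))*conj(exp(-I*pi/4)) + 1*(I)*conj(I) + 1*(exp(-3*I*pi/4))*conj(exp(-3*I*pi/4))
  = (1) + (1) + (1) + (1) + (1) + (1) + (1) + (1)
  = 8.
(Exp terms are combined using exp(i*s)*conj(exp(i*t)) = exp(i*(s-t)), and sums of them are collapsed using the identity that for every m > 1 the m distinct m-th roots of unity sum to 0, e.g. 1 + exp(2*I*pi/3) + exp(-2*I*pi/3) = 0.)
Dividing by |G| = 8 gives 8/8 = 1, matching the row-orthogonality relation <chi_3, chi_3> = [chi_3 = chi_3].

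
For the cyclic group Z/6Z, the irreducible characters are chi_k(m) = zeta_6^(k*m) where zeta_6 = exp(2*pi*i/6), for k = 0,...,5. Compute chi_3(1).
chi_3(1) = zeta_6^3 = -1

Explanation: chi_3(1) = zeta_6^(3*1) = zeta_6^3. Since zeta_6^6 = 1, this equals zeta_6^3 = exp(2*pi*i*3/6) = -1.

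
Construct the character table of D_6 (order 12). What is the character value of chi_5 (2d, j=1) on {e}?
Conjugacy classes: {e} of size 1, {r^3} of size 1, {r^1, r^5} of size 2, {r^2, r^4} of size 2, {s, sr^2, ...} of size 3, {sr, sr^3, ...} of size 3.
Character table:
  irrep \ class              {e} (size 1)  {r^3} (size 1)  {r^1, r^5} (size 2)  {r^2, r^4} (size 2)  {s, sr^2, ...} (size 3)  {sr, sr^3, ...} (size 3)
  chi_1 (triv)               1             1               1                    1                    1                        1                       
  chi_2 (sign: r->1, s->-1)  1             1               1                    1                    -1                       -1                      
  chi_3 (r->-1, s->1)        1             -1              -1                   1                    1                        -1                      
  chi_4 (r->-1, s->-1)       1             -1              -1                   1                    -1                       1                       
  chi_5 (2d, j=1)            2             -2              1                    -1                   0                        0                       
  chi_6 (2d, j=2)            2             2               -1                   -1                   0                        0                       

Spot check: chi_5 (2d, j=1) on {e} = 2.

Reasoning: D_6 has order 2*6 = 12 with 6 conjugacy classes, hence 6 irreducibles. Sum of squared dims 1 + 1 + 1 + 1 + 4 + 4 = 12 = |G|. Linear characters come from the abelianisation; the 2-dimensional irreps have character r^k -> 2*cos(2*pi*j*k/6), reflections -> 0.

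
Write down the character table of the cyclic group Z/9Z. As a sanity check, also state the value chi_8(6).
Character table of Z/9Z (irreps indexed chi_0,...,chi_8 with chi_k(m) = zeta_9^(k*m), zeta_9 = exp(2*pi*i/9)):
  irrep \ class  {0} (size 1)  {1} (size 1)    {2} (size 1)    {3} (size 1)    {4} (size 1)    {5} (size 1)    {6} (size 1)    {7} (size 1)    {8} (size 1)  
  chi_0          1             1               1               1               1               1               1               1               1             
  chi_1          1             exp(2*I*pi/9)   exp(4*I*pi/9)   exp(2*I*pi/3)   exp(8*I*pi/9)   exp(-8*I*pi/9)  exp(-2*I*pi/3)  exp(-4*I*pi/9)  exp(-2*I*pi/9)
  chi_2          1             exp(4*I*pi/9)   exp(8*I*pi/9)   exp(-2*I*pi/3)  exp(-2*I*pi/9)  exp(2*I*pi/9)   exp(2*I*pi/3)   exp(-8*I*pi/9)  exp(-4*I*pi/9)
  chi_3          1             exp(2*I*pi/3)   exp(-2*I*pi/3)  1               exp(2*I*pi/3)   exp(-2*I*pi/3)  1               exp(2*I*pi/3)   exp(-2*I*pi/3)
  chi_4          1             exp(8*I*pi/9)   exp(-2*I*pi/9)  exp(2*I*pi/3)   exp(-4*I*pi/9)  exp(4*I*pi/9)   exp(-2*I*pi/3)  exp(2*I*pi/9)   exp(-8*I*pi/9)
  chi_5          1             exp(-8*I*pi/9)  exp(2*I*pi/9)   exp(-2*I*pi/3)  exp(4*I*pi/9)   exp(-4*I*pi/9)  exp(2*I*pi/3)   exp(-2*I*pi/9)  exp(8*I*pi/9) 
  chi_6          1             exp(-2*I*pi/3)  exp(2*I*pi/3)   1               exp(-2*I*pi/3)  exp(2*I*pi/3)   1               exp(-2*I*pi/3)  exp(2*I*pi/3) 
  chi_7          1             exp(-4*I*pi/9)  exp(-8*I*pi/9)  exp(2*I*pi/3)   exp(2*I*pi/9)   exp(-2*I*pi/9)  exp(-2*I*pi/3)  exp(8*I*pi/9)   exp(4*I*pi/9) 
  chi_8          1             exp(-2*I*pi/9)  exp(-4*I*pi/9)  exp(-2*I*pi/3)  exp(-8*I*pi/9)  exp(8*I*pi/9)   exp(2*I*pi/3)   exp(4*I*pi/9)   exp(2*I*pi/9) 

Spot check: chi_8(6) = zeta_9^(8*6) = zeta_9^48 = exp(2*I*pi/3).

Argument: Z/9Z is abelian, so all 9 irreducible complex representations are 1-dimensional. They are given by chi_k(m) = zeta_9^(k*m) for k = 0,...,8. Row orthogonality: sum_m chi_k(m) conj(chi_l(m)) = 9 * [k = l].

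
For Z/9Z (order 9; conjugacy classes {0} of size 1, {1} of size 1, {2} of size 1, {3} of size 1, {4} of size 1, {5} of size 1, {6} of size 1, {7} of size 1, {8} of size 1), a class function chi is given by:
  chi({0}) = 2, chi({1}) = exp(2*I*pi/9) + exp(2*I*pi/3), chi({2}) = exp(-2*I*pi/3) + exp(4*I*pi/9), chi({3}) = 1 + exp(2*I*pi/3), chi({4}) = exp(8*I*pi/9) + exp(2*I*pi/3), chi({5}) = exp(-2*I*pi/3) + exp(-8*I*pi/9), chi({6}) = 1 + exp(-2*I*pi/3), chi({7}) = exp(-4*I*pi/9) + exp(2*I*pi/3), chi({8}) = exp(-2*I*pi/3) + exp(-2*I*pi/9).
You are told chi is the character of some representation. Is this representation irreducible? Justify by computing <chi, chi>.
Not irreducible (reducible): <chi, chi> = 2 > 1.

Argument: <chi, chi> = (1/|G|) sum_C |C| * |chi(C)|^2 = (1/9)[1*|2|^2 + 1*|exp(2*I*pi/9) + exp(2*I*pi/3)|^2 + 1*|exp(-2*I*pi/3) + exp(4*I*pi/9)|^2 + 1*|1 + exp(2*I*pi/3)|^2 + 1*|exp(8*I*pi/9) + exp(2*I*pi/3)|^2 + 1*|exp(-2*I*pi/3) + exp(-8*I*pi/9)|^2 + 1*|1 + exp(-2*I*pi/3)|^2 + 1*|exp(-4*I*pi/9) + exp(2*I*pi/3)|^2 + 1*|exp(-2*I*pi/3) + exp(-2*I*pi/9)|^2]
  = (1/9)[(4) + (2 + exp(-4*I*pi/9) + exp(4*I*pi/9)) + (2 + exp(-8*I*pi/9) + exp(8*I*pi/9)) + (1) + (2 + exp(-2*I*pi/9) + exp(2*I*pi/9)) + (2 + exp(-2*I*pi/9) + exp(2*I*pi/9)) + (1) + (2 + exp(-8*I*pi/9) + exp(8*I*pi/9)) + (2 + exp(-4*I*pi/9) + exp(4*I*pi/9))] = 18/9 = 2.
(Exp terms are combined using exp(i*s)*conj(exp(i*t)) = exp(i*(s-t)), and sums of them are collapsed using the identity that for every m > 1 the m distinct m-th roots of unity sum to 0, e.g. 1 + exp(2*I*pi/3) + exp(-2*I*pi/3) = 0.)
A character is irreducible iff <chi, chi> = 1, so this representation is reducible.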